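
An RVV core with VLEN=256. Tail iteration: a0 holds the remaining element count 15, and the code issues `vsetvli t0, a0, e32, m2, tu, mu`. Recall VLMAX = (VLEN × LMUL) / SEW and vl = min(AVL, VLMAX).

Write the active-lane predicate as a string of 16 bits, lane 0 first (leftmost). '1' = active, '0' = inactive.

predicate = 1111111111111110

lanes per group: 256·2/32 = 16
vl = min(AVL, VLMAX) = min(15, 16) = 15
bits (lane 0 leftmost): 1111111111111110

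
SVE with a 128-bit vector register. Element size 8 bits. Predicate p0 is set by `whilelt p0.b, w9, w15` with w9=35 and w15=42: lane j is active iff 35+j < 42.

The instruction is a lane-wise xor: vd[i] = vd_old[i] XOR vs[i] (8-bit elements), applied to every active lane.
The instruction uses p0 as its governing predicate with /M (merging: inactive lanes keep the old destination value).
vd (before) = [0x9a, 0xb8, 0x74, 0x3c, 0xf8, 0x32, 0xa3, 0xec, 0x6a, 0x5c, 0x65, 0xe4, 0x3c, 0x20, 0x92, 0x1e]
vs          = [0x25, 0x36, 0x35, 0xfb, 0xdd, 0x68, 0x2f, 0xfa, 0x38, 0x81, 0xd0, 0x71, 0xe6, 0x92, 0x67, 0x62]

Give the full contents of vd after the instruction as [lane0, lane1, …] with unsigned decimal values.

lane count: 128 div 8 = 16
active while 35+j < 42, i.e. j ∈ [0,7) capped at 16 ⇒ 7
lane  0: xor(0x9a,0x25) ⇒ 0xbf
lane  1: xor(0xb8,0x36) ⇒ 0x8e
lane  2: xor(0x74,0x35) ⇒ 0x41
lane  3: xor(0x3c,0xfb) ⇒ 0xc7
lane  4: xor(0xf8,0xdd) ⇒ 0x25
lane  5: xor(0x32,0x68) ⇒ 0x5a
lane  6: xor(0xa3,0x2f) ⇒ 0x8c
lane  7: tail/keep ⇒ 0xec
lane  8: tail/keep ⇒ 0x6a
lane  9: tail/keep ⇒ 0x5c
lane 10: tail/keep ⇒ 0x65
lane 11: tail/keep ⇒ 0xe4
lane 12: tail/keep ⇒ 0x3c
lane 13: tail/keep ⇒ 0x20
lane 14: tail/keep ⇒ 0x92
lane 15: tail/keep ⇒ 0x1e

vd = [191, 142, 65, 199, 37, 90, 140, 236, 106, 92, 101, 228, 60, 32, 146, 30]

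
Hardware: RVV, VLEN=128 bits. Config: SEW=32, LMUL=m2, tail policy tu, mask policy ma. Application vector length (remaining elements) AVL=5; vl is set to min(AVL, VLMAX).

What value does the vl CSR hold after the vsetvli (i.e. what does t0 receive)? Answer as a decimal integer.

lanes per group: 128·2/32 = 8
AVL=5 ≤ VLMAX=8, so vl = 5

vl = 5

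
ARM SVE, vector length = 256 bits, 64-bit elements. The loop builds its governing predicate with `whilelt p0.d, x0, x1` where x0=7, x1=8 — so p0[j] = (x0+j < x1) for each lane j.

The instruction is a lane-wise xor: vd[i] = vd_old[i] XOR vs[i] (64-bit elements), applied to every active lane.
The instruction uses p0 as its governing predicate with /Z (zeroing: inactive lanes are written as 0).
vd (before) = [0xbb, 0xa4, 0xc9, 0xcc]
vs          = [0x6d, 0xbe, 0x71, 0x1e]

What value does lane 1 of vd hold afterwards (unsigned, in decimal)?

register lanes = 256/64 = 4
active while 7+j < 8, i.e. j ∈ [0,1) capped at 4 ⇒ 1
  i=0: xor(0xbb,0x6d) → 214
  i=1: tail/zero → 0
  i=2: tail/zero → 0
  i=3: tail/zero → 0

vd[1] = 0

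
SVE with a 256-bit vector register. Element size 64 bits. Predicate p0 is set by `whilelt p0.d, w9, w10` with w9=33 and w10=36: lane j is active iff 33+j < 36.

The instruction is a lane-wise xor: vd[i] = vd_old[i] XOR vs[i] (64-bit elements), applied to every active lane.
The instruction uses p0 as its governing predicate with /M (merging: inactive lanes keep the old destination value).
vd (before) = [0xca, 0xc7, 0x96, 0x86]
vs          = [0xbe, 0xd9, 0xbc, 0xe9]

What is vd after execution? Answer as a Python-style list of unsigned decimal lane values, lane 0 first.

register lanes = 256/64 = 4
active while 33+j < 36, i.e. j ∈ [0,3) capped at 4 ⇒ 3
lane  0: xor(0xca,0xbe) ⇒ 0x74
lane  1: xor(0xc7,0xd9) ⇒ 0x1e
lane  2: xor(0x96,0xbc) ⇒ 0x2a
lane  3: tail/keep ⇒ 0x86

vd = [116, 30, 42, 134]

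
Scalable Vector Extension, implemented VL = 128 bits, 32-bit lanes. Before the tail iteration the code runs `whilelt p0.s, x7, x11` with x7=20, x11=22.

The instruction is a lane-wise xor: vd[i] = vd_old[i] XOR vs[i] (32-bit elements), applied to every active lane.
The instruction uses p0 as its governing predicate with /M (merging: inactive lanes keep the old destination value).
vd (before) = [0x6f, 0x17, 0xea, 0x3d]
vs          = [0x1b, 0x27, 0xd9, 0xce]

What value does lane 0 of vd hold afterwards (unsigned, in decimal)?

128-bit reg / 32-bit elem → 4 lanes
active while 20+j < 22, i.e. j ∈ [0,2) capped at 4 ⇒ 2
lane  0: xor(0x6f,0x1b) ⇒ 0x74
lane  1: xor(0x17,0x27) ⇒ 0x30
lane  2: tail/keep ⇒ 0xea
lane  3: tail/keep ⇒ 0x3d

vd[0] = 116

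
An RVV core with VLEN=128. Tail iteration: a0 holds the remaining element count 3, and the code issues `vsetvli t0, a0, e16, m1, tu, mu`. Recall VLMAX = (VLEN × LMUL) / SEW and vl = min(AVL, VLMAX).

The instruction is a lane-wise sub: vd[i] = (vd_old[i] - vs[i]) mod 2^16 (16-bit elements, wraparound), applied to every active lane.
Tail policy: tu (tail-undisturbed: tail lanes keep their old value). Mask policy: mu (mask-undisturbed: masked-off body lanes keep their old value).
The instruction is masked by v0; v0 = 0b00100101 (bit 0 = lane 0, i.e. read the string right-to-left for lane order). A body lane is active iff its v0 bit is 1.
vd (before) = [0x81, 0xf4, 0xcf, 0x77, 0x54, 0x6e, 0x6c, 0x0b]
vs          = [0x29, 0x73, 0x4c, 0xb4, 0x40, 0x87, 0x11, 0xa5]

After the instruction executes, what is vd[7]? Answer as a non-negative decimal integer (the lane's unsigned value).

vd[7] = 11

VLMAX = (128 × 1) / 16 = 8 lanes
vl = min(AVL, VLMAX) = min(3, 8) = 3
  i=0: sub(0x81,0x29) → 88
  i=1: mask-off/keep → 244
  i=2: sub(0xcf,0x4c) → 131
  i=3: tail/keep → 119
  i=4: tail/keep → 84
  i=5: tail/keep → 110
  i=6: tail/keep → 108
  i=7: tail/keep → 11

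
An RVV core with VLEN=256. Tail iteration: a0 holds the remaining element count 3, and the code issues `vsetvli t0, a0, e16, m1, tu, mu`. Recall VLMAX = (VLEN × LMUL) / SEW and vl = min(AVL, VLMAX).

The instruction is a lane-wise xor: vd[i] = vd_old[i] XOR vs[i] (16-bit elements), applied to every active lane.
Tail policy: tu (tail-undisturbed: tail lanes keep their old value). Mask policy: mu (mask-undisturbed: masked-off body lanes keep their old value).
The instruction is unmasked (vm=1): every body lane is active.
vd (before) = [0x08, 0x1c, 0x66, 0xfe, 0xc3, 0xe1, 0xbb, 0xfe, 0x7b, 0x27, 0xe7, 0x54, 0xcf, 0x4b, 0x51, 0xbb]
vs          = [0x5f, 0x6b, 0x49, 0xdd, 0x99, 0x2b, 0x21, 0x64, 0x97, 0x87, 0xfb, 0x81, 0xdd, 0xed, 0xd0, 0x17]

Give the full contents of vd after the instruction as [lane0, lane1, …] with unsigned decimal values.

vd = [87, 119, 47, 254, 195, 225, 187, 254, 123, 39, 231, 84, 207, 75, 81, 187]

lanes per group: 256·1/16 = 16
vl ← min(3, 16) = 3
lane  0: xor(0x08,0x5f) ⇒ 0x57
lane  1: xor(0x1c,0x6b) ⇒ 0x77
lane  2: xor(0x66,0x49) ⇒ 0x2f
lane  3: tail/keep ⇒ 0xfe
lane  4: tail/keep ⇒ 0xc3
lane  5: tail/keep ⇒ 0xe1
lane  6: tail/keep ⇒ 0xbb
lane  7: tail/keep ⇒ 0xfe
lane  8: tail/keep ⇒ 0x7b
lane  9: tail/keep ⇒ 0x27
lane 10: tail/keep ⇒ 0xe7
lane 11: tail/keep ⇒ 0x54
lane 12: tail/keep ⇒ 0xcf
lane 13: tail/keep ⇒ 0x4b
lane 14: tail/keep ⇒ 0x51
lane 15: tail/keep ⇒ 0xbb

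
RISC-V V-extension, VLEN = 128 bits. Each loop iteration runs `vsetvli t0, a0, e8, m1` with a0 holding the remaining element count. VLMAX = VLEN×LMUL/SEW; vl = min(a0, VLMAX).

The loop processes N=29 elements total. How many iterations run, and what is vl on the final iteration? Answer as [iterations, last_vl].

lanes per group: 128·1/8 = 16
iterations = ceil(29/16) = 2; final-pass vl = 13

[iterations, last_vl] = [2, 13]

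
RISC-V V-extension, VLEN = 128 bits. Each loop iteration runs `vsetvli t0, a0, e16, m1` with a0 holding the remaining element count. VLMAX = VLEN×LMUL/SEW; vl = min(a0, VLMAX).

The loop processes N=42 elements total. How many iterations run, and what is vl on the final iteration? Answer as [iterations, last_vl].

[iterations, last_vl] = [6, 2]

lanes per group: 128·1/16 = 8
42 elements at 8/iter → 6 passes, remainder 2 on the last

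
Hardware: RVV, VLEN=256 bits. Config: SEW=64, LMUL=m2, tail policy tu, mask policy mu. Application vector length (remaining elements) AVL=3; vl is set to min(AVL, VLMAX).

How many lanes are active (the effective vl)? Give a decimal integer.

vl = 3

lanes per group: 256·2/64 = 8
AVL=3 ≤ VLMAX=8, so vl = 3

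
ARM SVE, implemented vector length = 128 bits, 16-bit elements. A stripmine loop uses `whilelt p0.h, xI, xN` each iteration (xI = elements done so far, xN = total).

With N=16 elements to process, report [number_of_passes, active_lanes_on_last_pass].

[iterations, last_vl] = [2, 8]

lane count: 128 div 16 = 8
iterations = ceil(16/8) = 2; final-pass vl = 8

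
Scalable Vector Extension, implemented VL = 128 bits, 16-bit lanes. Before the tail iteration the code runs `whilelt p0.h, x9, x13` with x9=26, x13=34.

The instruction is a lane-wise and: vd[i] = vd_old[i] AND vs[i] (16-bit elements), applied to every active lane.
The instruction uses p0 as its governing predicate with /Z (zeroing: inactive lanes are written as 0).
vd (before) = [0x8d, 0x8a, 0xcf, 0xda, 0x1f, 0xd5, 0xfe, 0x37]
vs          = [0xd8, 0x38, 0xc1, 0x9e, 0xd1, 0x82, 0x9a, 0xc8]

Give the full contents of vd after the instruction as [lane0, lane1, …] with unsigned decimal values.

vd = [136, 8, 193, 154, 17, 128, 154, 0]

lane count: 128 div 16 = 8
p0[j] = (26+j < 34); true for j=0..7 → 8 lanes set
[0] and(0x8d,0xd8) = 0x88
[1] and(0x8a,0x38) = 0x08
[2] and(0xcf,0xc1) = 0xc1
[3] and(0xda,0x9e) = 0x9a
[4] and(0x1f,0xd1) = 0x11
[5] and(0xd5,0x82) = 0x80
[6] and(0xfe,0x9a) = 0x9a
[7] and(0x37,0xc8) = 0x00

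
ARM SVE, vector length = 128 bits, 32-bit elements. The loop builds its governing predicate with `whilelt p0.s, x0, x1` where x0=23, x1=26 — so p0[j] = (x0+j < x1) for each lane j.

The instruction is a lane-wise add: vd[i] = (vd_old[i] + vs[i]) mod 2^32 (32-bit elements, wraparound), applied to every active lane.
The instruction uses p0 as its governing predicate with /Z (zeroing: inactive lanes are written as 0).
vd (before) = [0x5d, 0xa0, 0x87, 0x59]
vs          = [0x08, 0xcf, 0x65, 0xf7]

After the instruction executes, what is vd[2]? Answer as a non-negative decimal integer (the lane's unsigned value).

vd[2] = 236

register lanes = 128/32 = 4
whilelt: lane j active iff 23+j < 26 → j < 3 → 3 active
[0] add(0x5d,0x08) = 0x65
[1] add(0xa0,0xcf) = 0x16f
[2] add(0x87,0x65) = 0xec
[3] tail/zero = 0x00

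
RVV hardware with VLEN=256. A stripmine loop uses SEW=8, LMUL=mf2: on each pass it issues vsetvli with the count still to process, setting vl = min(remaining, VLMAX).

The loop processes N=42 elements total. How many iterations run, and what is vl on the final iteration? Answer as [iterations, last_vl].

[iterations, last_vl] = [3, 10]

lanes per group: 256·1/2/8 = 16
42 elements at 16/iter → 3 passes, remainder 10 on the last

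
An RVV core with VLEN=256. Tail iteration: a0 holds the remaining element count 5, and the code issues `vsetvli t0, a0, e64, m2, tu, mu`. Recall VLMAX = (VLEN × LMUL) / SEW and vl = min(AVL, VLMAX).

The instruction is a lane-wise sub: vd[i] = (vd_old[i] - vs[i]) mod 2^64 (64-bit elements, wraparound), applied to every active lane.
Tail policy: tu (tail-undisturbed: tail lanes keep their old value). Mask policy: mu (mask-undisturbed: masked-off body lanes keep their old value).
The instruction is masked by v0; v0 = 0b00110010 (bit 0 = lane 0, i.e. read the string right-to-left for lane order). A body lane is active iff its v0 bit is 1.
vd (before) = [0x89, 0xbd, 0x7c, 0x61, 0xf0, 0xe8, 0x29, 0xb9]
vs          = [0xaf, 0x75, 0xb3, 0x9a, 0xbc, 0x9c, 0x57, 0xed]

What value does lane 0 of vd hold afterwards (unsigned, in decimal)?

lanes per group: 256·2/64 = 8
vl = min(AVL, VLMAX) = min(5, 8) = 5
[0] mask-off/keep = 0x89
[1] sub(0xbd,0x75) = 0x48
[2] mask-off/keep = 0x7c
[3] mask-off/keep = 0x61
[4] sub(0xf0,0xbc) = 0x34
[5] tail/keep = 0xe8
[6] tail/keep = 0x29
[7] tail/keep = 0xb9

vd[0] = 137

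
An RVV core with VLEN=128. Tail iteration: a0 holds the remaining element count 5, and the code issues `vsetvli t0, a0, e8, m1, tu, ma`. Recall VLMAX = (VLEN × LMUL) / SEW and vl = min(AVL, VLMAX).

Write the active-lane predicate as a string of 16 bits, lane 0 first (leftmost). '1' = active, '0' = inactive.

predicate = 1111100000000000

VLMAX = (128 × 1) / 8 = 16 lanes
AVL=5 ≤ VLMAX=16, so vl = 5
bits (lane 0 leftmost): 1111100000000000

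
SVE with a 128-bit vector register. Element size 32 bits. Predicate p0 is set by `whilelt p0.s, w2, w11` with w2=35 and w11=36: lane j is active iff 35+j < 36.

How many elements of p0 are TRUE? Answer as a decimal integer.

vl = 1

lane count: 128 div 32 = 4
active while 35+j < 36, i.e. j ∈ [0,1) capped at 4 ⇒ 1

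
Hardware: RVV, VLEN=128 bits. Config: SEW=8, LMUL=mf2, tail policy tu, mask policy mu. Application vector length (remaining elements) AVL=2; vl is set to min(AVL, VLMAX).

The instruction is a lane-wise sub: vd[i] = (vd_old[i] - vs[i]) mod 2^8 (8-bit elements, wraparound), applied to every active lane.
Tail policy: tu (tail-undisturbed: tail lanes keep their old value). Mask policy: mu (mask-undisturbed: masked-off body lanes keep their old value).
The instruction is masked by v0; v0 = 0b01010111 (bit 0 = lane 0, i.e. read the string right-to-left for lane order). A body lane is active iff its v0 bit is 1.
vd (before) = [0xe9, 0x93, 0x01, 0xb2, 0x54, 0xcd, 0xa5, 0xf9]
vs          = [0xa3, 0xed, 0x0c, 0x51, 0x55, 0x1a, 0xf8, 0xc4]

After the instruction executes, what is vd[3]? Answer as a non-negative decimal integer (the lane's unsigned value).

vd[3] = 178

VLMAX = (128 × 1/2) / 8 = 8 lanes
vl = min(AVL, VLMAX) = min(2, 8) = 2
lane  0: sub(0xe9,0xa3) ⇒ 0x46
lane  1: sub(0x93,0xed) ⇒ 0xa6
lane  2: tail/keep ⇒ 0x01
lane  3: tail/keep ⇒ 0xb2
lane  4: tail/keep ⇒ 0x54
lane  5: tail/keep ⇒ 0xcd
lane  6: tail/keep ⇒ 0xa5
lane  7: tail/keep ⇒ 0xf9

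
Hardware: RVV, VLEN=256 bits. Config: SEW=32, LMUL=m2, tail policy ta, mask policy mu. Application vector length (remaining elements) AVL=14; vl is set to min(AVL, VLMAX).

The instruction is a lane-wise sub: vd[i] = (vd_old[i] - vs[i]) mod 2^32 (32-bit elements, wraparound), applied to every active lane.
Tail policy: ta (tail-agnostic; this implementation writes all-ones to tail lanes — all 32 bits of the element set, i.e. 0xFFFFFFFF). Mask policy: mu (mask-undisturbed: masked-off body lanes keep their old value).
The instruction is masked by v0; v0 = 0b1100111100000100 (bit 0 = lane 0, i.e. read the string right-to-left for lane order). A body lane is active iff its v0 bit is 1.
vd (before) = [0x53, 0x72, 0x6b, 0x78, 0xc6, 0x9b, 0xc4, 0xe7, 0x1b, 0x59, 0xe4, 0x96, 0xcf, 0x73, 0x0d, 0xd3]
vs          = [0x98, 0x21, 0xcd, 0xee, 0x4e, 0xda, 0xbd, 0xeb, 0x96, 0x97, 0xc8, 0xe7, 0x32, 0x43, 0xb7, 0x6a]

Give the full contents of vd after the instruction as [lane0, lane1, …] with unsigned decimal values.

lanes per group: 256·2/32 = 16
AVL=14 ≤ VLMAX=16, so vl = 14
  i=0: mask-off/keep → 83
  i=1: mask-off/keep → 114
  i=2: sub(0x6b,0xcd) → 4294967198
  i=3: mask-off/keep → 120
  i=4: mask-off/keep → 198
  i=5: mask-off/keep → 155
  i=6: mask-off/keep → 196
  i=7: mask-off/keep → 231
  i=8: sub(0x1b,0x96) → 4294967173
  i=9: sub(0x59,0x97) → 4294967234
  i=10: sub(0xe4,0xc8) → 28
  i=11: sub(0x96,0xe7) → 4294967215
  i=12: mask-off/keep → 207
  i=13: mask-off/keep → 115
  i=14: tail/ones → 4294967295
  i=15: tail/ones → 4294967295

vd = [83, 114, 4294967198, 120, 198, 155, 196, 231, 4294967173, 4294967234, 28, 4294967215, 207, 115, 4294967295, 4294967295]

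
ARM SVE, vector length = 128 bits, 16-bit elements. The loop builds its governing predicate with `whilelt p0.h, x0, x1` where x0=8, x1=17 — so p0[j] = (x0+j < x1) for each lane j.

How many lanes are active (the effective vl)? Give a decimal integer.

vl = 8

register lanes = 128/16 = 8
active while 8+j < 17, i.e. j ∈ [0,9) capped at 8 ⇒ 8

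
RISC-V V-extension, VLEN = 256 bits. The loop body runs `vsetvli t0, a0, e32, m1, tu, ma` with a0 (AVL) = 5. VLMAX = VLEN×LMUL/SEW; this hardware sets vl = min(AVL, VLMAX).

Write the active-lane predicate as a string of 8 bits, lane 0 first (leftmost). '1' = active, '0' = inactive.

lanes per group: 256·1/32 = 8
vl = min(AVL, VLMAX) = min(5, 8) = 5
bits (lane 0 leftmost): 11111000

predicate = 11111000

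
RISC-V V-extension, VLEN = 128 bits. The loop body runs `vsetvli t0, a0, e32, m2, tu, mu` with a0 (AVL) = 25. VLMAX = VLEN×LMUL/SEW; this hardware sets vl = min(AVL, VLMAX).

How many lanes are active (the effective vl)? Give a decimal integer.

VLMAX = VLEN×LMUL/SEW = 128×2/32 = 8
vl = min(AVL, VLMAX) = min(25, 8) = 8

vl = 8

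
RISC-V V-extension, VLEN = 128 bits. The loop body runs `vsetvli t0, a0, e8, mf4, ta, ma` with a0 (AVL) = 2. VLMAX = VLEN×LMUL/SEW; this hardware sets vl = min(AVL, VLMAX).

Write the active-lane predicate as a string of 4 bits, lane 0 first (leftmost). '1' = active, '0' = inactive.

predicate = 1100

VLMAX = VLEN×LMUL/SEW = 128×1/4/8 = 4
AVL=2 ≤ VLMAX=4, so vl = 2
bits (lane 0 leftmost): 1100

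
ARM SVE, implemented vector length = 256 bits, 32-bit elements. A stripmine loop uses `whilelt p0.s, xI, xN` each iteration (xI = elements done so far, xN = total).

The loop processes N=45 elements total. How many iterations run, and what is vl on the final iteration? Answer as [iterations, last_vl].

[iterations, last_vl] = [6, 5]

lane count: 256 div 32 = 8
N=45: ⌈45/8⌉ = 6 iters; last vl = 45 − 5×8 = 5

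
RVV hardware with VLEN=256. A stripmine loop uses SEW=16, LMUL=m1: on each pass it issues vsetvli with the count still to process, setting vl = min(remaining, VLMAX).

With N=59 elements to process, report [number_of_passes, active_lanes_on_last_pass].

[iterations, last_vl] = [4, 11]

VLMAX = VLEN×LMUL/SEW = 256×1/16 = 16
59 elements at 16/iter → 4 passes, remainder 11 on the last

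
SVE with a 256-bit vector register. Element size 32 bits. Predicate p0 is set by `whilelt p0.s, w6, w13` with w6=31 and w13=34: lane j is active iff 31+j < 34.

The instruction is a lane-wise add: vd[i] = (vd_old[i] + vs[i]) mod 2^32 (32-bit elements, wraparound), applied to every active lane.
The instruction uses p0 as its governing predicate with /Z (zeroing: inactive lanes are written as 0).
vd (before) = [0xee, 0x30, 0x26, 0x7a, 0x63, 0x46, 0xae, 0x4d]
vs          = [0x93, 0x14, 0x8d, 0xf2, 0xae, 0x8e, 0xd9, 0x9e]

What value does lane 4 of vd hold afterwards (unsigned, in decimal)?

vd[4] = 0

256-bit reg / 32-bit elem → 8 lanes
whilelt: lane j active iff 31+j < 34 → j < 3 → 3 active
vd[0] add(0xee,0x93) -> 0x181
vd[1] add(0x30,0x14) -> 0x44
vd[2] add(0x26,0x8d) -> 0xb3
vd[3] tail/zero -> 0x00
vd[4] tail/zero -> 0x00
vd[5] tail/zero -> 0x00
vd[6] tail/zero -> 0x00
vd[7] tail/zero -> 0x00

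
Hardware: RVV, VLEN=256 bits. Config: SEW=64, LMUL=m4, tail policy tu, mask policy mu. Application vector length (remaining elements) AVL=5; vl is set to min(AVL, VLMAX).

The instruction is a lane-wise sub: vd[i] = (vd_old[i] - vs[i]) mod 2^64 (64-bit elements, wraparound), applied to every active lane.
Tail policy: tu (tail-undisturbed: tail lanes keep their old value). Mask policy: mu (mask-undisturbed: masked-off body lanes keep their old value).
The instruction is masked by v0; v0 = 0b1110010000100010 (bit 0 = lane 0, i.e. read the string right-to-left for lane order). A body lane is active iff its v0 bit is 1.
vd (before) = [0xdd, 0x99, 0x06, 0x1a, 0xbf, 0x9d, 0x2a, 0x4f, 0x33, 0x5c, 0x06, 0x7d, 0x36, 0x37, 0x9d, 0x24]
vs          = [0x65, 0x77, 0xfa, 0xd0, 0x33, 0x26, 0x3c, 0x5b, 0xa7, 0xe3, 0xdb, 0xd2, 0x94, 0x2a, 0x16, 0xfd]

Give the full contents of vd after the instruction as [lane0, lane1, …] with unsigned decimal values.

VLMAX = VLEN×LMUL/SEW = 256×4/64 = 16
vl = min(AVL, VLMAX) = min(5, 16) = 5
[0] mask-off/keep = 0xdd
[1] sub(0x99,0x77) = 0x22
[2] mask-off/keep = 0x06
[3] mask-off/keep = 0x1a
[4] mask-off/keep = 0xbf
[5] tail/keep = 0x9d
[6] tail/keep = 0x2a
[7] tail/keep = 0x4f
[8] tail/keep = 0x33
[9] tail/keep = 0x5c
[10] tail/keep = 0x06
[11] tail/keep = 0x7d
[12] tail/keep = 0x36
[13] tail/keep = 0x37
[14] tail/keep = 0x9d
[15] tail/keep = 0x24

vd = [221, 34, 6, 26, 191, 157, 42, 79, 51, 92, 6, 125, 54, 55, 157, 36]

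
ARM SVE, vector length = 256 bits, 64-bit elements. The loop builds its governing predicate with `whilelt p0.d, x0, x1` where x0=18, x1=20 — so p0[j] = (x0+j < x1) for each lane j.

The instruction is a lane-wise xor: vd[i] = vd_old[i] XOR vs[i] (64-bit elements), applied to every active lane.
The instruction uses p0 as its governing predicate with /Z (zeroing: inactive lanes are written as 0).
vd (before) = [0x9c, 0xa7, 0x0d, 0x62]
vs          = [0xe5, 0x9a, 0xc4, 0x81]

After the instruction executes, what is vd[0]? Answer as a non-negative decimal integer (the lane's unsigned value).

256-bit reg / 64-bit elem → 4 lanes
p0[j] = (18+j < 20); true for j=0..1 → 2 lanes set
[0] xor(0x9c,0xe5) = 0x79
[1] xor(0xa7,0x9a) = 0x3d
[2] tail/zero = 0x00
[3] tail/zero = 0x00

vd[0] = 121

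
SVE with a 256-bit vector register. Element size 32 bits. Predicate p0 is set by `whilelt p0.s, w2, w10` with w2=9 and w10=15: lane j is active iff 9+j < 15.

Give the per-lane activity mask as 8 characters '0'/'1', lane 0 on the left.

register lanes = 256/32 = 8
p0[j] = (9+j < 15); true for j=0..5 → 6 lanes set
bits (lane 0 leftmost): 11111100

predicate = 11111100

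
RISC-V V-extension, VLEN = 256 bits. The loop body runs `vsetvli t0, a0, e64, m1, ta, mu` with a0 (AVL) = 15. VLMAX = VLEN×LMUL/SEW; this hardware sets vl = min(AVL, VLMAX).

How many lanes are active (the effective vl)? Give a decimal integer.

VLMAX = VLEN×LMUL/SEW = 256×1/64 = 4
vl ← min(15, 4) = 4

vl = 4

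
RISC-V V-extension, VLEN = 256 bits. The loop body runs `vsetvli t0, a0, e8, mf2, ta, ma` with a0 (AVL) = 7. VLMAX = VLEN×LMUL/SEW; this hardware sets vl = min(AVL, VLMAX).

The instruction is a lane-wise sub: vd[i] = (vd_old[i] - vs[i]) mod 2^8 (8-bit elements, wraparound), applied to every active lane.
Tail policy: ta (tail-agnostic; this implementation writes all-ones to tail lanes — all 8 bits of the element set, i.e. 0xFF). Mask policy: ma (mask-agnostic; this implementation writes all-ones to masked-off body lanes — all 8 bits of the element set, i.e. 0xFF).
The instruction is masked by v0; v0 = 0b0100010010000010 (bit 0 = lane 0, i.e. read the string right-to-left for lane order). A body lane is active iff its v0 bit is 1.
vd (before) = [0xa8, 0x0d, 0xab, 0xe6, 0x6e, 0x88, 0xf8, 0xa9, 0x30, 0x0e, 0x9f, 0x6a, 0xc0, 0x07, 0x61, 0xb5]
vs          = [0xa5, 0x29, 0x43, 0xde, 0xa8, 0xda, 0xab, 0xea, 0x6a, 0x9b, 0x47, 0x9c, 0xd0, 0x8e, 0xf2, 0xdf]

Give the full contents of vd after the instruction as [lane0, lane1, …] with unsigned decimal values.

VLMAX = (256 × 1/2) / 8 = 16 lanes
AVL=7 ≤ VLMAX=16, so vl = 7
[0] mask-off/ones = 0xff
[1] sub(0x0d,0x29) = 0xe4
[2] mask-off/ones = 0xff
[3] mask-off/ones = 0xff
[4] mask-off/ones = 0xff
[5] mask-off/ones = 0xff
[6] mask-off/ones = 0xff
[7] tail/ones = 0xff
[8] tail/ones = 0xff
[9] tail/ones = 0xff
[10] tail/ones = 0xff
[11] tail/ones = 0xff
[12] tail/ones = 0xff
[13] tail/ones = 0xff
[14] tail/ones = 0xff
[15] tail/ones = 0xff

vd = [255, 228, 255, 255, 255, 255, 255, 255, 255, 255, 255, 255, 255, 255, 255, 255]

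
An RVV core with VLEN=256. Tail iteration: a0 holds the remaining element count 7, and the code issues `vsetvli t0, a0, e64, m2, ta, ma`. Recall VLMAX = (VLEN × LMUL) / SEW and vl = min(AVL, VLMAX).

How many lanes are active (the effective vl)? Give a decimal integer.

vl = 7

VLMAX = (256 × 2) / 64 = 8 lanes
vl ← min(7, 8) = 7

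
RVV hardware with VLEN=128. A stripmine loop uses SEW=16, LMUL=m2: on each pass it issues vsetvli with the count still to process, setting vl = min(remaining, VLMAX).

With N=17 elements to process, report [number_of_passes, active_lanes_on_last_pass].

VLMAX = (128 × 2) / 16 = 16 lanes
17 elements at 16/iter → 2 passes, remainder 1 on the last

[iterations, last_vl] = [2, 1]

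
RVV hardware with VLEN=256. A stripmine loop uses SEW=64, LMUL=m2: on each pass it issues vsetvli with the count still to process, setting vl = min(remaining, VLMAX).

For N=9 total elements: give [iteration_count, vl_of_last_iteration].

[iterations, last_vl] = [2, 1]

lanes per group: 256·2/64 = 8
N=9: ⌈9/8⌉ = 2 iters; last vl = 9 − 1×8 = 1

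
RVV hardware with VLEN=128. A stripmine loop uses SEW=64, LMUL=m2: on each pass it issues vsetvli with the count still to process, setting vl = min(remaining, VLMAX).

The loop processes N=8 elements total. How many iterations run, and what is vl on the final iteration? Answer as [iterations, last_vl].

[iterations, last_vl] = [2, 4]

lanes per group: 128·2/64 = 4
8 elements at 4/iter → 2 passes, remainder 4 on the last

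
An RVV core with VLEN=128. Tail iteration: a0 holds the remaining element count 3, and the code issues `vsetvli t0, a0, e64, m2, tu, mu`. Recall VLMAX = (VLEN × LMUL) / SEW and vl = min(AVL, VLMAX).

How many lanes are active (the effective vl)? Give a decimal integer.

VLMAX = VLEN×LMUL/SEW = 128×2/64 = 4
vl = min(AVL, VLMAX) = min(3, 4) = 3

vl = 3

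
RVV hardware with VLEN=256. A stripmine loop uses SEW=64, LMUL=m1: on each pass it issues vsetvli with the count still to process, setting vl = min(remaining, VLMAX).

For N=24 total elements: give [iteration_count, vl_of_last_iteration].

lanes per group: 256·1/64 = 4
24 elements at 4/iter → 6 passes, remainder 4 on the last

[iterations, last_vl] = [6, 4]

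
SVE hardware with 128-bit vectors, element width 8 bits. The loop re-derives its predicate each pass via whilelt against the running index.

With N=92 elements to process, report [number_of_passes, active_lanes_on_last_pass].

lane count: 128 div 8 = 16
iterations = ceil(92/16) = 6; final-pass vl = 12

[iterations, last_vl] = [6, 12]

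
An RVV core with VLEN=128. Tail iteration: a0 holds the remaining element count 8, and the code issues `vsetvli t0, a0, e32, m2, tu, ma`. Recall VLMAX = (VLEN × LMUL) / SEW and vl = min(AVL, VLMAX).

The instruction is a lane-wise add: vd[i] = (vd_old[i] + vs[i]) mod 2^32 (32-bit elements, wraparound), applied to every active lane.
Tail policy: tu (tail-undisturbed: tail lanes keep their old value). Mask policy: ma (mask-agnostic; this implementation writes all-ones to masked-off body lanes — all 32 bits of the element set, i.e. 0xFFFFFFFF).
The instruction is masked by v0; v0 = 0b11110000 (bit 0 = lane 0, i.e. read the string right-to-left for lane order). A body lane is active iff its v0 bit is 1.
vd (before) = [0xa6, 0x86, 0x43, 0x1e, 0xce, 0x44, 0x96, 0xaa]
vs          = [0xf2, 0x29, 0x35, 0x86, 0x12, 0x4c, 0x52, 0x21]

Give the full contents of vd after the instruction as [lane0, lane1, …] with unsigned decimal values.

lanes per group: 128·2/32 = 8
AVL=8 ≤ VLMAX=8, so vl = 8
[0] mask-off/ones = 0xffffffff
[1] mask-off/ones = 0xffffffff
[2] mask-off/ones = 0xffffffff
[3] mask-off/ones = 0xffffffff
[4] add(0xce,0x12) = 0xe0
[5] add(0x44,0x4c) = 0x90
[6] add(0x96,0x52) = 0xe8
[7] add(0xaa,0x21) = 0xcb

vd = [4294967295, 4294967295, 4294967295, 4294967295, 224, 144, 232, 203]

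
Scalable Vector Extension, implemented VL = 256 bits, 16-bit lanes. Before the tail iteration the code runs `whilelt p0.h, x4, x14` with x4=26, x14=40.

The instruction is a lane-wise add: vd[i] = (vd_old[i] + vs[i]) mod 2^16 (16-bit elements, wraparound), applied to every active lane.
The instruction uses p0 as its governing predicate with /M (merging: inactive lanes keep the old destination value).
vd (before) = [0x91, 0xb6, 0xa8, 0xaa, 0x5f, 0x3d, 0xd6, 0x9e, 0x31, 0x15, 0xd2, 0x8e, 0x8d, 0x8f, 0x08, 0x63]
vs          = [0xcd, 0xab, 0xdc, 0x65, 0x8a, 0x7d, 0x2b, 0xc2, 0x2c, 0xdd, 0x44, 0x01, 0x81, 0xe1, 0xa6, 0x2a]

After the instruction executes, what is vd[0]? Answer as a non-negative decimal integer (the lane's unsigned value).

vd[0] = 350

register lanes = 256/16 = 16
whilelt: lane j active iff 26+j < 40 → j < 14 → 14 active
[0] add(0x91,0xcd) = 0x15e
[1] add(0xb6,0xab) = 0x161
[2] add(0xa8,0xdc) = 0x184
[3] add(0xaa,0x65) = 0x10f
[4] add(0x5f,0x8a) = 0xe9
[5] add(0x3d,0x7d) = 0xba
[6] add(0xd6,0x2b) = 0x101
[7] add(0x9e,0xc2) = 0x160
[8] add(0x31,0x2c) = 0x5d
[9] add(0x15,0xdd) = 0xf2
[10] add(0xd2,0x44) = 0x116
[11] add(0x8e,0x01) = 0x8f
[12] add(0x8d,0x81) = 0x10e
[13] add(0x8f,0xe1) = 0x170
[14] tail/keep = 0x08
[15] tail/keep = 0x63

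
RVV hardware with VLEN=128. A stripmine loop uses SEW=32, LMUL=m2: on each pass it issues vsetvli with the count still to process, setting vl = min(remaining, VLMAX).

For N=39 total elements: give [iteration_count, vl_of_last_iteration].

lanes per group: 128·2/32 = 8
iterations = ceil(39/8) = 5; final-pass vl = 7

[iterations, last_vl] = [5, 7]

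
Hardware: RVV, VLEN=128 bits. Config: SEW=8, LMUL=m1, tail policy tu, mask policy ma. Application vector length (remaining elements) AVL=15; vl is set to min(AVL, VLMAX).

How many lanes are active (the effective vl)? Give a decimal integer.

vl = 15

lanes per group: 128·1/8 = 16
vl = min(AVL, VLMAX) = min(15, 16) = 15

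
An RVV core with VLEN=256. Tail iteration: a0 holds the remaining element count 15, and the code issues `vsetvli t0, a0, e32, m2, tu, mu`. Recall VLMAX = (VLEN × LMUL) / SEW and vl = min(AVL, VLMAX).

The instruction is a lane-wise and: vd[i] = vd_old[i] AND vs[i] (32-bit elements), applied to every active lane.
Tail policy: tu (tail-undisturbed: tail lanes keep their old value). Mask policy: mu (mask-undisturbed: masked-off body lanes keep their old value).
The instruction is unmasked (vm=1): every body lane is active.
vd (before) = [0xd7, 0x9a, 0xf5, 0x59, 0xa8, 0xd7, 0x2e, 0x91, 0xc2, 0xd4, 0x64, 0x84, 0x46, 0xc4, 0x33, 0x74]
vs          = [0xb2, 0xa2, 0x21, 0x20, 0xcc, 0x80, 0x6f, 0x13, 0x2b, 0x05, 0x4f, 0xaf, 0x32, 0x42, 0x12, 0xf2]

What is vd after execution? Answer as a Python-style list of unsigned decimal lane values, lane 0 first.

vd = [146, 130, 33, 0, 136, 128, 46, 17, 2, 4, 68, 132, 2, 64, 18, 116]

VLMAX = (256 × 2) / 32 = 16 lanes
AVL=15 ≤ VLMAX=16, so vl = 15
lane  0: and(0xd7,0xb2) ⇒ 0x92
lane  1: and(0x9a,0xa2) ⇒ 0x82
lane  2: and(0xf5,0x21) ⇒ 0x21
lane  3: and(0x59,0x20) ⇒ 0x00
lane  4: and(0xa8,0xcc) ⇒ 0x88
lane  5: and(0xd7,0x80) ⇒ 0x80
lane  6: and(0x2e,0x6f) ⇒ 0x2e
lane  7: and(0x91,0x13) ⇒ 0x11
lane  8: and(0xc2,0x2b) ⇒ 0x02
lane  9: and(0xd4,0x05) ⇒ 0x04
lane 10: and(0x64,0x4f) ⇒ 0x44
lane 11: and(0x84,0xaf) ⇒ 0x84
lane 12: and(0x46,0x32) ⇒ 0x02
lane 13: and(0xc4,0x42) ⇒ 0x40
lane 14: and(0x33,0x12) ⇒ 0x12
lane 15: tail/keep ⇒ 0x74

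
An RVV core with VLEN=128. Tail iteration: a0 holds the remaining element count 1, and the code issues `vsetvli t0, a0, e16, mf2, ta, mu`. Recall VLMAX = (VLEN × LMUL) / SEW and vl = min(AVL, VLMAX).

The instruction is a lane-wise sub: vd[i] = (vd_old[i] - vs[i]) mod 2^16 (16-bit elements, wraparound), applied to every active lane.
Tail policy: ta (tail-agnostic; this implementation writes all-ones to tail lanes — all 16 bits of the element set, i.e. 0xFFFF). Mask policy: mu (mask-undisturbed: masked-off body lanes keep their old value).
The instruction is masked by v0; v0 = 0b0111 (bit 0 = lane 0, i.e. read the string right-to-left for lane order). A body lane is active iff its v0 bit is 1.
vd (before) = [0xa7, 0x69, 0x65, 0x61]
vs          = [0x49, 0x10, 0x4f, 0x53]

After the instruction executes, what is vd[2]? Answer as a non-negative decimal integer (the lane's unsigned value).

VLMAX = (128 × 1/2) / 16 = 4 lanes
AVL=1 ≤ VLMAX=4, so vl = 1
[0] sub(0xa7,0x49) = 0x5e
[1] tail/ones = 0xffff
[2] tail/ones = 0xffff
[3] tail/ones = 0xffff

vd[2] = 65535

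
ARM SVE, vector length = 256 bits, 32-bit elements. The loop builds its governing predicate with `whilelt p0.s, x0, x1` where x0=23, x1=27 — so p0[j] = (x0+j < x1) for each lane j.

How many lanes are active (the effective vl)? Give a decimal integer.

register lanes = 256/32 = 8
active while 23+j < 27, i.e. j ∈ [0,4) capped at 8 ⇒ 4

vl = 4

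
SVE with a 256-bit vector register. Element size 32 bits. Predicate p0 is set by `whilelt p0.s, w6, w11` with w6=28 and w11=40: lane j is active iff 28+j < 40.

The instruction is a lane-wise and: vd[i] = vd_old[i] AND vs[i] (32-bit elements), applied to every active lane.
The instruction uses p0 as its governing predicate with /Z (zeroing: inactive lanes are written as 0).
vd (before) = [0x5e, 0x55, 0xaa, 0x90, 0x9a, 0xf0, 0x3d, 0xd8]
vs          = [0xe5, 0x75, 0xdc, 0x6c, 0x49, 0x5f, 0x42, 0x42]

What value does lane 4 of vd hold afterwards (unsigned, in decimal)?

register lanes = 256/32 = 8
active while 28+j < 40, i.e. j ∈ [0,12) capped at 8 ⇒ 8
vd[0] and(0x5e,0xe5) -> 0x44
vd[1] and(0x55,0x75) -> 0x55
vd[2] and(0xaa,0xdc) -> 0x88
vd[3] and(0x90,0x6c) -> 0x00
vd[4] and(0x9a,0x49) -> 0x08
vd[5] and(0xf0,0x5f) -> 0x50
vd[6] and(0x3d,0x42) -> 0x00
vd[7] and(0xd8,0x42) -> 0x40

vd[4] = 8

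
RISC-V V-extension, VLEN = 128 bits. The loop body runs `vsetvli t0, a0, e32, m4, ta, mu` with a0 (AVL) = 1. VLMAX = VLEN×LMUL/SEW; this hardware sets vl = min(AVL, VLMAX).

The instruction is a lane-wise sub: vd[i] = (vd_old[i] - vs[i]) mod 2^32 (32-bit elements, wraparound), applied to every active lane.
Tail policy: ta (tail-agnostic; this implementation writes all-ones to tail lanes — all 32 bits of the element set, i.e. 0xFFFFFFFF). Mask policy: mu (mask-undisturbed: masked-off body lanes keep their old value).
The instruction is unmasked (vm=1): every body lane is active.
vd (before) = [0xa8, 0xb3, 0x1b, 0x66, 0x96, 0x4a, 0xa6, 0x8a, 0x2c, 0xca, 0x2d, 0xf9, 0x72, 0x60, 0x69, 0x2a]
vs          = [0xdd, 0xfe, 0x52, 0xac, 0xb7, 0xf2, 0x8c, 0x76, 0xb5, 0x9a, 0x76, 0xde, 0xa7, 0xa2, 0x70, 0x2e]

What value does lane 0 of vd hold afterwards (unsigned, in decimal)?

VLMAX = (128 × 4) / 32 = 16 lanes
vl ← min(1, 16) = 1
lane  0: sub(0xa8,0xdd) ⇒ 0xffffffcb
lane  1: tail/ones ⇒ 0xffffffff
lane  2: tail/ones ⇒ 0xffffffff
lane  3: tail/ones ⇒ 0xffffffff
lane  4: tail/ones ⇒ 0xffffffff
lane  5: tail/ones ⇒ 0xffffffff
lane  6: tail/ones ⇒ 0xffffffff
lane  7: tail/ones ⇒ 0xffffffff
lane  8: tail/ones ⇒ 0xffffffff
lane  9: tail/ones ⇒ 0xffffffff
lane 10: tail/ones ⇒ 0xffffffff
lane 11: tail/ones ⇒ 0xffffffff
lane 12: tail/ones ⇒ 0xffffffff
lane 13: tail/ones ⇒ 0xffffffff
lane 14: tail/ones ⇒ 0xffffffff
lane 15: tail/ones ⇒ 0xffffffff

vd[0] = 4294967243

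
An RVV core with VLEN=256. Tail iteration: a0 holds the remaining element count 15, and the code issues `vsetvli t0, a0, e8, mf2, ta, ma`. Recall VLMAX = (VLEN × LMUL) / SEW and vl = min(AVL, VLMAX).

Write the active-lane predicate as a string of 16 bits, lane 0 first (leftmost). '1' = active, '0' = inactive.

predicate = 1111111111111110

VLMAX = VLEN×LMUL/SEW = 256×1/2/8 = 16
vl ← min(15, 16) = 15
bits (lane 0 leftmost): 1111111111111110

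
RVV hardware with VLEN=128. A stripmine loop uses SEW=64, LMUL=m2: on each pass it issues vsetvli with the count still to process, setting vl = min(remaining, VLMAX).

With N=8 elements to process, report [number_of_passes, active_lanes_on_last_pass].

VLMAX = (128 × 2) / 64 = 4 lanes
N=8: ⌈8/4⌉ = 2 iters; last vl = 8 − 1×4 = 4

[iterations, last_vl] = [2, 4]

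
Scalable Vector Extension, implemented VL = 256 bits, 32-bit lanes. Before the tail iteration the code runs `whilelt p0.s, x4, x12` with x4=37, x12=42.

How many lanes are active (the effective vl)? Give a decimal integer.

lane count: 256 div 32 = 8
active while 37+j < 42, i.e. j ∈ [0,5) capped at 8 ⇒ 5

vl = 5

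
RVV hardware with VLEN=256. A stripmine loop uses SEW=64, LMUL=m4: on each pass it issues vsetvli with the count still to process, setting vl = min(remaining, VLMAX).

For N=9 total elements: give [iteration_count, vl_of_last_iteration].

VLMAX = (256 × 4) / 64 = 16 lanes
N=9: ⌈9/16⌉ = 1 iters; last vl = 9 − 0×16 = 9

[iterations, last_vl] = [1, 9]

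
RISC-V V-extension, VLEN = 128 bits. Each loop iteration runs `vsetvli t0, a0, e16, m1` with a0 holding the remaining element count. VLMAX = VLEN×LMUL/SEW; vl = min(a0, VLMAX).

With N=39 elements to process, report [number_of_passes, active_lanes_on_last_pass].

VLMAX = VLEN×LMUL/SEW = 128×1/16 = 8
N=39: ⌈39/8⌉ = 5 iters; last vl = 39 − 4×8 = 7

[iterations, last_vl] = [5, 7]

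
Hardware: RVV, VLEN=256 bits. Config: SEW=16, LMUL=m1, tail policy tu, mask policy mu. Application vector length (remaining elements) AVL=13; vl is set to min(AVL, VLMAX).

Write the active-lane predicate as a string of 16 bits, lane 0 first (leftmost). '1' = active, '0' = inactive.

lanes per group: 256·1/16 = 16
vl ← min(13, 16) = 13
bits (lane 0 leftmost): 1111111111111000

predicate = 1111111111111000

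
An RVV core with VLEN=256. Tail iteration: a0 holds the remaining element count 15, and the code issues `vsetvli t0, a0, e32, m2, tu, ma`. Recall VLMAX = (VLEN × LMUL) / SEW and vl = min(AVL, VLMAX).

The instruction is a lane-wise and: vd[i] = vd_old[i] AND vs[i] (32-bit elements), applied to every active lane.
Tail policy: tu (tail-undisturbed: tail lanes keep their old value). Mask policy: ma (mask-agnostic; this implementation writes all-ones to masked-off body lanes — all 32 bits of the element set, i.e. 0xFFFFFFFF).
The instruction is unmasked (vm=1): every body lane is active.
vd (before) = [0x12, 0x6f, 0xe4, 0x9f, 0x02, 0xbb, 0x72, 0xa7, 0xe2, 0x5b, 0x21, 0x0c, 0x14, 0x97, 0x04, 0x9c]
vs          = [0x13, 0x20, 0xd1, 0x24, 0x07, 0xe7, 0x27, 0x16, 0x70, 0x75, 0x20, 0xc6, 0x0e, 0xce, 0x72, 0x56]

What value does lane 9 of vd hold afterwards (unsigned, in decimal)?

vd[9] = 81

lanes per group: 256·2/32 = 16
vl ← min(15, 16) = 15
lane  0: and(0x12,0x13) ⇒ 0x12
lane  1: and(0x6f,0x20) ⇒ 0x20
lane  2: and(0xe4,0xd1) ⇒ 0xc0
lane  3: and(0x9f,0x24) ⇒ 0x04
lane  4: and(0x02,0x07) ⇒ 0x02
lane  5: and(0xbb,0xe7) ⇒ 0xa3
lane  6: and(0x72,0x27) ⇒ 0x22
lane  7: and(0xa7,0x16) ⇒ 0x06
lane  8: and(0xe2,0x70) ⇒ 0x60
lane  9: and(0x5b,0x75) ⇒ 0x51
lane 10: and(0x21,0x20) ⇒ 0x20
lane 11: and(0x0c,0xc6) ⇒ 0x04
lane 12: and(0x14,0x0e) ⇒ 0x04
lane 13: and(0x97,0xce) ⇒ 0x86
lane 14: and(0x04,0x72) ⇒ 0x00
lane 15: tail/keep ⇒ 0x9c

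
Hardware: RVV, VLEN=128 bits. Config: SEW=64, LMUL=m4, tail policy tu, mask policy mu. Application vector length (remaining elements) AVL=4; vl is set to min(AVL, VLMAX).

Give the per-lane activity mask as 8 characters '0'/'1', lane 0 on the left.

VLMAX = VLEN×LMUL/SEW = 128×4/64 = 8
vl ← min(4, 8) = 4
bits (lane 0 leftmost): 11110000

predicate = 11110000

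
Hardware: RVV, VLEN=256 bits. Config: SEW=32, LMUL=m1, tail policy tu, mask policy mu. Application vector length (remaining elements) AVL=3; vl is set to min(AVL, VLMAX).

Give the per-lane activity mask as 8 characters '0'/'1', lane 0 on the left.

lanes per group: 256·1/32 = 8
AVL=3 ≤ VLMAX=8, so vl = 3
bits (lane 0 leftmost): 11100000

predicate = 11100000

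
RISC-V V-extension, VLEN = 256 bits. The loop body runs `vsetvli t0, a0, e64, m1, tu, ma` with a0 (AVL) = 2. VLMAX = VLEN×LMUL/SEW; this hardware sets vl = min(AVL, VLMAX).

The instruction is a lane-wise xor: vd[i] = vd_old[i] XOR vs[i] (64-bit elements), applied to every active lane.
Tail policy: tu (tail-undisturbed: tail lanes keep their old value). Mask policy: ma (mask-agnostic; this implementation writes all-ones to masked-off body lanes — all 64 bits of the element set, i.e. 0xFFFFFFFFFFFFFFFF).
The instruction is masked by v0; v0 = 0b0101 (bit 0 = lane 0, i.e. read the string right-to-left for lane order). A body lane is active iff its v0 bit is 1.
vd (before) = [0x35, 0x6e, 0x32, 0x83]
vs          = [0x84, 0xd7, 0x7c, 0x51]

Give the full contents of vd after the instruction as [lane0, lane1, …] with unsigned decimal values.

vd = [177, 18446744073709551615, 50, 131]

VLMAX = (256 × 1) / 64 = 4 lanes
AVL=2 ≤ VLMAX=4, so vl = 2
[0] xor(0x35,0x84) = 0xb1
[1] mask-off/ones = 0xffffffffffffffff
[2] tail/keep = 0x32
[3] tail/keep = 0x83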